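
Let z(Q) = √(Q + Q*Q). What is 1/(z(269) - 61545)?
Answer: -4103/252514293 - √8070/1262571465 ≈ -1.6320e-5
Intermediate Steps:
z(Q) = √(Q + Q²)
1/(z(269) - 61545) = 1/(√(269*(1 + 269)) - 61545) = 1/(√(269*270) - 61545) = 1/(√72630 - 61545) = 1/(3*√8070 - 61545) = 1/(-61545 + 3*√8070)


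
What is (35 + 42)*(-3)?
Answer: -231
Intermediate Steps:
(35 + 42)*(-3) = 77*(-3) = -231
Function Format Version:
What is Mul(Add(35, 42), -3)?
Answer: -231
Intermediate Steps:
Mul(Add(35, 42), -3) = Mul(77, -3) = -231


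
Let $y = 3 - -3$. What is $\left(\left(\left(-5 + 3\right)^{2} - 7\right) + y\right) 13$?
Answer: $39$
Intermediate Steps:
$y = 6$ ($y = 3 + 3 = 6$)
$\left(\left(\left(-5 + 3\right)^{2} - 7\right) + y\right) 13 = \left(\left(\left(-5 + 3\right)^{2} - 7\right) + 6\right) 13 = \left(\left(\left(-2\right)^{2} - 7\right) + 6\right) 13 = \left(\left(4 - 7\right) + 6\right) 13 = \left(-3 + 6\right) 13 = 3 \cdot 13 = 39$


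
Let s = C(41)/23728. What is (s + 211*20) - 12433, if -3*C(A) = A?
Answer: -584634233/71184 ≈ -8213.0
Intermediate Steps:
C(A) = -A/3
s = -41/71184 (s = -⅓*41/23728 = -41/3*1/23728 = -41/71184 ≈ -0.00057597)
(s + 211*20) - 12433 = (-41/71184 + 211*20) - 12433 = (-41/71184 + 4220) - 12433 = 300396439/71184 - 12433 = -584634233/71184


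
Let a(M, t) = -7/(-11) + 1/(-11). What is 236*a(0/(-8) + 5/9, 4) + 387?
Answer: 5673/11 ≈ 515.73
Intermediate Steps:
a(M, t) = 6/11 (a(M, t) = -7*(-1/11) + 1*(-1/11) = 7/11 - 1/11 = 6/11)
236*a(0/(-8) + 5/9, 4) + 387 = 236*(6/11) + 387 = 1416/11 + 387 = 5673/11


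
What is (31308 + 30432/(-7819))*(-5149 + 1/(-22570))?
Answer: -2844506956374942/17647483 ≈ -1.6118e+8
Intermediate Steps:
(31308 + 30432/(-7819))*(-5149 + 1/(-22570)) = (31308 + 30432*(-1/7819))*(-5149 - 1/22570) = (31308 - 30432/7819)*(-116212931/22570) = (244766820/7819)*(-116212931/22570) = -2844506956374942/17647483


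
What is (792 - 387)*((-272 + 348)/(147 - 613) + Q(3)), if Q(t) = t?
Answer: 267705/233 ≈ 1148.9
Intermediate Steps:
(792 - 387)*((-272 + 348)/(147 - 613) + Q(3)) = (792 - 387)*((-272 + 348)/(147 - 613) + 3) = 405*(76/(-466) + 3) = 405*(76*(-1/466) + 3) = 405*(-38/233 + 3) = 405*(661/233) = 267705/233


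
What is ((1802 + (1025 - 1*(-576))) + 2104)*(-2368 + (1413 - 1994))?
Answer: -16240143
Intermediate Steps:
((1802 + (1025 - 1*(-576))) + 2104)*(-2368 + (1413 - 1994)) = ((1802 + (1025 + 576)) + 2104)*(-2368 - 581) = ((1802 + 1601) + 2104)*(-2949) = (3403 + 2104)*(-2949) = 5507*(-2949) = -16240143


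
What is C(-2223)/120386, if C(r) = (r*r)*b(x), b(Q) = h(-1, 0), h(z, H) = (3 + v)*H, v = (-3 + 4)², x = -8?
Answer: 0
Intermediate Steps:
v = 1 (v = 1² = 1)
h(z, H) = 4*H (h(z, H) = (3 + 1)*H = 4*H)
b(Q) = 0 (b(Q) = 4*0 = 0)
C(r) = 0 (C(r) = (r*r)*0 = r²*0 = 0)
C(-2223)/120386 = 0/120386 = 0*(1/120386) = 0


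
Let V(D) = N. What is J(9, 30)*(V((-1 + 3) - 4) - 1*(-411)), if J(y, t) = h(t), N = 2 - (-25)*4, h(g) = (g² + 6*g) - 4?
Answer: 551988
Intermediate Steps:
h(g) = -4 + g² + 6*g
N = 102 (N = 2 - 5*(-20) = 2 + 100 = 102)
J(y, t) = -4 + t² + 6*t
V(D) = 102
J(9, 30)*(V((-1 + 3) - 4) - 1*(-411)) = (-4 + 30² + 6*30)*(102 - 1*(-411)) = (-4 + 900 + 180)*(102 + 411) = 1076*513 = 551988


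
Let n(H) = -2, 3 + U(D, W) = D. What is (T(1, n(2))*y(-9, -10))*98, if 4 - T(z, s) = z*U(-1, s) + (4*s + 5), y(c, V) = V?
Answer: -10780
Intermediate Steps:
U(D, W) = -3 + D
T(z, s) = -1 - 4*s + 4*z (T(z, s) = 4 - (z*(-3 - 1) + (4*s + 5)) = 4 - (z*(-4) + (5 + 4*s)) = 4 - (-4*z + (5 + 4*s)) = 4 - (5 - 4*z + 4*s) = 4 + (-5 - 4*s + 4*z) = -1 - 4*s + 4*z)
(T(1, n(2))*y(-9, -10))*98 = ((-1 - 4*(-2) + 4*1)*(-10))*98 = ((-1 + 8 + 4)*(-10))*98 = (11*(-10))*98 = -110*98 = -10780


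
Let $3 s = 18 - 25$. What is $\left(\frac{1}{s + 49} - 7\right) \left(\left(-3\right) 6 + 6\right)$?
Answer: $\frac{2931}{35} \approx 83.743$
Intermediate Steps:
$s = - \frac{7}{3}$ ($s = \frac{18 - 25}{3} = \frac{1}{3} \left(-7\right) = - \frac{7}{3} \approx -2.3333$)
$\left(\frac{1}{s + 49} - 7\right) \left(\left(-3\right) 6 + 6\right) = \left(\frac{1}{- \frac{7}{3} + 49} - 7\right) \left(\left(-3\right) 6 + 6\right) = \left(\frac{1}{\frac{140}{3}} - 7\right) \left(-18 + 6\right) = \left(\frac{3}{140} - 7\right) \left(-12\right) = \left(- \frac{977}{140}\right) \left(-12\right) = \frac{2931}{35}$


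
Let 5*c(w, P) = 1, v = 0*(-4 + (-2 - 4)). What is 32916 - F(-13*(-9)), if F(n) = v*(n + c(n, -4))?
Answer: 32916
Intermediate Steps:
v = 0 (v = 0*(-4 - 6) = 0*(-10) = 0)
c(w, P) = ⅕ (c(w, P) = (⅕)*1 = ⅕)
F(n) = 0 (F(n) = 0*(n + ⅕) = 0*(⅕ + n) = 0)
32916 - F(-13*(-9)) = 32916 - 1*0 = 32916 + 0 = 32916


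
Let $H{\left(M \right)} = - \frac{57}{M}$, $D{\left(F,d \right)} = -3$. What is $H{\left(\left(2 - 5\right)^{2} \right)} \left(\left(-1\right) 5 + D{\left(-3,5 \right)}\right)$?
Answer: $\frac{152}{3} \approx 50.667$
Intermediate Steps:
$H{\left(\left(2 - 5\right)^{2} \right)} \left(\left(-1\right) 5 + D{\left(-3,5 \right)}\right) = - \frac{57}{\left(2 - 5\right)^{2}} \left(\left(-1\right) 5 - 3\right) = - \frac{57}{\left(-3\right)^{2}} \left(-5 - 3\right) = - \frac{57}{9} \left(-8\right) = \left(-57\right) \frac{1}{9} \left(-8\right) = \left(- \frac{19}{3}\right) \left(-8\right) = \frac{152}{3}$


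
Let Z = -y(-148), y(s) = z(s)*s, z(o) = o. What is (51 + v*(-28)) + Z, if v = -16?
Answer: -21405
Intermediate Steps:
y(s) = s**2 (y(s) = s*s = s**2)
Z = -21904 (Z = -1*(-148)**2 = -1*21904 = -21904)
(51 + v*(-28)) + Z = (51 - 16*(-28)) - 21904 = (51 + 448) - 21904 = 499 - 21904 = -21405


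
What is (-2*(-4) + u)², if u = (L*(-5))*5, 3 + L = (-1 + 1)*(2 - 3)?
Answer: 6889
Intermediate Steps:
L = -3 (L = -3 + (-1 + 1)*(2 - 3) = -3 + 0*(-1) = -3 + 0 = -3)
u = 75 (u = -3*(-5)*5 = 15*5 = 75)
(-2*(-4) + u)² = (-2*(-4) + 75)² = (8 + 75)² = 83² = 6889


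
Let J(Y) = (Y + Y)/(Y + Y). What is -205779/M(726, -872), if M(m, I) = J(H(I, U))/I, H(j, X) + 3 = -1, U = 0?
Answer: 179439288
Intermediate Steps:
H(j, X) = -4 (H(j, X) = -3 - 1 = -4)
J(Y) = 1 (J(Y) = (2*Y)/((2*Y)) = (2*Y)*(1/(2*Y)) = 1)
M(m, I) = 1/I
-205779/M(726, -872) = -205779/(1/(-872)) = -205779/(-1/872) = -205779*(-872) = 179439288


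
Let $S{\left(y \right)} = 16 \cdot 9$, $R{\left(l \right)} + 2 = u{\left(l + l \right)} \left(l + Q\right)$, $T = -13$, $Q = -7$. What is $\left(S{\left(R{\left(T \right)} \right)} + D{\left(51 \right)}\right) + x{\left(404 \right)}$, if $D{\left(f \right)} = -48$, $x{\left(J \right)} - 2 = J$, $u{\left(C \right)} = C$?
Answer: $502$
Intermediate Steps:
$x{\left(J \right)} = 2 + J$
$R{\left(l \right)} = -2 + 2 l \left(-7 + l\right)$ ($R{\left(l \right)} = -2 + \left(l + l\right) \left(l - 7\right) = -2 + 2 l \left(-7 + l\right)$)
$S{\left(y \right)} = 144$
$\left(S{\left(R{\left(T \right)} \right)} + D{\left(51 \right)}\right) + x{\left(404 \right)} = \left(144 - 48\right) + \left(2 + 404\right) = 96 + 406 = 502$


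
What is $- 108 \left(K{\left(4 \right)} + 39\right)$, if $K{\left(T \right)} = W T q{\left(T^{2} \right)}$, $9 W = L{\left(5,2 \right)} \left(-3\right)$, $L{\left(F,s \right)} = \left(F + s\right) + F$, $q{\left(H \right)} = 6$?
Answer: $6156$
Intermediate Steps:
$L{\left(F,s \right)} = s + 2 F$
$W = -4$ ($W = \frac{\left(2 + 2 \cdot 5\right) \left(-3\right)}{9} = \frac{\left(2 + 10\right) \left(-3\right)}{9} = \frac{12 \left(-3\right)}{9} = \frac{1}{9} \left(-36\right) = -4$)
$K{\left(T \right)} = - 24 T$ ($K{\left(T \right)} = - 4 T 6 = - 24 T$)
$- 108 \left(K{\left(4 \right)} + 39\right) = - 108 \left(\left(-24\right) 4 + 39\right) = - 108 \left(-96 + 39\right) = \left(-108\right) \left(-57\right) = 6156$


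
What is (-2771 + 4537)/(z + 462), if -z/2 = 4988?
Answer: -883/4757 ≈ -0.18562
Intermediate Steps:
z = -9976 (z = -2*4988 = -9976)
(-2771 + 4537)/(z + 462) = (-2771 + 4537)/(-9976 + 462) = 1766/(-9514) = 1766*(-1/9514) = -883/4757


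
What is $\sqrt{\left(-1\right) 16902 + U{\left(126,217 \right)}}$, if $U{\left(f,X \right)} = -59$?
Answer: $i \sqrt{16961} \approx 130.23 i$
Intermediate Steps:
$\sqrt{\left(-1\right) 16902 + U{\left(126,217 \right)}} = \sqrt{\left(-1\right) 16902 - 59} = \sqrt{-16902 - 59} = \sqrt{-16961} = i \sqrt{16961}$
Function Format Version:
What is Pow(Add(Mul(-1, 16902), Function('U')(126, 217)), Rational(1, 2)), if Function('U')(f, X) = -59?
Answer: Mul(I, Pow(16961, Rational(1, 2))) ≈ Mul(130.23, I)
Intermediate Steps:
Pow(Add(Mul(-1, 16902), Function('U')(126, 217)), Rational(1, 2)) = Pow(Add(Mul(-1, 16902), -59), Rational(1, 2)) = Pow(Add(-16902, -59), Rational(1, 2)) = Pow(-16961, Rational(1, 2)) = Mul(I, Pow(16961, Rational(1, 2)))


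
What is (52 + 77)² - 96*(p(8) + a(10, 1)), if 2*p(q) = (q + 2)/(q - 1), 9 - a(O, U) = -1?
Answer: 109287/7 ≈ 15612.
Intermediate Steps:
a(O, U) = 10 (a(O, U) = 9 - 1*(-1) = 9 + 1 = 10)
p(q) = (2 + q)/(2*(-1 + q)) (p(q) = ((q + 2)/(q - 1))/2 = ((2 + q)/(-1 + q))/2 = (2 + q)/(2*(-1 + q)))
(52 + 77)² - 96*(p(8) + a(10, 1)) = (52 + 77)² - 96*((2 + 8)/(2*(-1 + 8)) + 10) = 129² - 96*((½)*10/7 + 10) = 16641 - 96*((½)*(⅐)*10 + 10) = 16641 - 96*(5/7 + 10) = 16641 - 96*75/7 = 16641 - 1*7200/7 = 16641 - 7200/7 = 109287/7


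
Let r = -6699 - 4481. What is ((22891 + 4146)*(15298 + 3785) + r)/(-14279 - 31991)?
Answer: -515935891/46270 ≈ -11151.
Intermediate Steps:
r = -11180
((22891 + 4146)*(15298 + 3785) + r)/(-14279 - 31991) = ((22891 + 4146)*(15298 + 3785) - 11180)/(-14279 - 31991) = (27037*19083 - 11180)/(-46270) = (515947071 - 11180)*(-1/46270) = 515935891*(-1/46270) = -515935891/46270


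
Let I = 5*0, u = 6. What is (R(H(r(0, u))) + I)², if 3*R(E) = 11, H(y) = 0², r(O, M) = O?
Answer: 121/9 ≈ 13.444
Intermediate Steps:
H(y) = 0
R(E) = 11/3 (R(E) = (⅓)*11 = 11/3)
I = 0
(R(H(r(0, u))) + I)² = (11/3 + 0)² = (11/3)² = 121/9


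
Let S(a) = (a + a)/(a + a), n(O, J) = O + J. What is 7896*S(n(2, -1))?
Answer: 7896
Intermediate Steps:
n(O, J) = J + O
S(a) = 1 (S(a) = (2*a)/((2*a)) = (2*a)*(1/(2*a)) = 1)
7896*S(n(2, -1)) = 7896*1 = 7896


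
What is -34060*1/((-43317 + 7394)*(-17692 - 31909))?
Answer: -34060/1781816723 ≈ -1.9115e-5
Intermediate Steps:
-34060*1/((-43317 + 7394)*(-17692 - 31909)) = -34060/((-35923*(-49601))) = -34060/1781816723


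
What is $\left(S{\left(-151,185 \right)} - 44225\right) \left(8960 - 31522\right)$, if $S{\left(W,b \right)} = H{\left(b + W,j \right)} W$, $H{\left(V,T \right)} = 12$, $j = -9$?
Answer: $1038686794$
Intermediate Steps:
$S{\left(W,b \right)} = 12 W$
$\left(S{\left(-151,185 \right)} - 44225\right) \left(8960 - 31522\right) = \left(12 \left(-151\right) - 44225\right) \left(8960 - 31522\right) = \left(-1812 - 44225\right) \left(-22562\right) = \left(-46037\right) \left(-22562\right) = 1038686794$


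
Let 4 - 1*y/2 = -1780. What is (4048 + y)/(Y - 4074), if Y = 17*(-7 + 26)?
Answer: -7616/3751 ≈ -2.0304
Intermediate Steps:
y = 3568 (y = 8 - 2*(-1780) = 8 + 3560 = 3568)
Y = 323 (Y = 17*19 = 323)
(4048 + y)/(Y - 4074) = (4048 + 3568)/(323 - 4074) = 7616/(-3751) = 7616*(-1/3751) = -7616/3751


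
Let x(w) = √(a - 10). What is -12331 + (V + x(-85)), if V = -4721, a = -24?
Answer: -17052 + I*√34 ≈ -17052.0 + 5.831*I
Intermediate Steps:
x(w) = I*√34 (x(w) = √(-24 - 10) = √(-34) = I*√34)
-12331 + (V + x(-85)) = -12331 + (-4721 + I*√34) = -17052 + I*√34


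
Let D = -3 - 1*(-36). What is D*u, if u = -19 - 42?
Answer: -2013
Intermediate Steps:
u = -61
D = 33 (D = -3 + 36 = 33)
D*u = 33*(-61) = -2013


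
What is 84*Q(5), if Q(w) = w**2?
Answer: 2100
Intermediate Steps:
84*Q(5) = 84*5**2 = 84*25 = 2100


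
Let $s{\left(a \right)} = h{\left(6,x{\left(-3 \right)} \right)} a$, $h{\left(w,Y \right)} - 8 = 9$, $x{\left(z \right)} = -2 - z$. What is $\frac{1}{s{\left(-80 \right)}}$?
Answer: $- \frac{1}{1360} \approx -0.00073529$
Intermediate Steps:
$h{\left(w,Y \right)} = 17$ ($h{\left(w,Y \right)} = 8 + 9 = 17$)
$s{\left(a \right)} = 17 a$
$\frac{1}{s{\left(-80 \right)}} = \frac{1}{17 \left(-80\right)} = \frac{1}{-1360} = - \frac{1}{1360}$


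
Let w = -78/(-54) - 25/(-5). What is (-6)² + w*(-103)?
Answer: -5650/9 ≈ -627.78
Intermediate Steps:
w = 58/9 (w = -78*(-1/54) - 25*(-⅕) = 13/9 + 5 = 58/9 ≈ 6.4444)
(-6)² + w*(-103) = (-6)² + (58/9)*(-103) = 36 - 5974/9 = -5650/9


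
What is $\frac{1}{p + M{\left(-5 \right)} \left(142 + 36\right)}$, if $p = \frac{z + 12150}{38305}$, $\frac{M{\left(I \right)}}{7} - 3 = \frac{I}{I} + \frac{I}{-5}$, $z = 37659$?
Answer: $\frac{38305}{238689959} \approx 0.00016048$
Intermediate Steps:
$M{\left(I \right)} = 28 - \frac{7 I}{5}$ ($M{\left(I \right)} = 21 + 7 \left(\frac{I}{I} + \frac{I}{-5}\right) = 21 + 7 \left(1 + I \left(- \frac{1}{5}\right)\right) = 21 + 7 \left(1 - \frac{I}{5}\right) = 21 - \left(-7 + \frac{7 I}{5}\right) = 28 - \frac{7 I}{5}$)
$p = \frac{49809}{38305}$ ($p = \frac{37659 + 12150}{38305} = 49809 \cdot \frac{1}{38305} = \frac{49809}{38305} \approx 1.3003$)
$\frac{1}{p + M{\left(-5 \right)} \left(142 + 36\right)} = \frac{1}{\frac{49809}{38305} + \left(28 - -7\right) \left(142 + 36\right)} = \frac{1}{\frac{49809}{38305} + \left(28 + 7\right) 178} = \frac{1}{\frac{49809}{38305} + 35 \cdot 178} = \frac{1}{\frac{49809}{38305} + 6230} = \frac{1}{\frac{238689959}{38305}} = \frac{38305}{238689959}$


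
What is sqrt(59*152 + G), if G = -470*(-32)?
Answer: 2*sqrt(6002) ≈ 154.95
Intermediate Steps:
G = 15040
sqrt(59*152 + G) = sqrt(59*152 + 15040) = sqrt(8968 + 15040) = sqrt(24008) = 2*sqrt(6002)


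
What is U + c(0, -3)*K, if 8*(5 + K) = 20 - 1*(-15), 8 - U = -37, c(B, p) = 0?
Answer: 45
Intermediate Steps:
U = 45 (U = 8 - 1*(-37) = 8 + 37 = 45)
K = -5/8 (K = -5 + (20 - 1*(-15))/8 = -5 + (20 + 15)/8 = -5 + (1/8)*35 = -5 + 35/8 = -5/8 ≈ -0.62500)
U + c(0, -3)*K = 45 + 0*(-5/8) = 45 + 0 = 45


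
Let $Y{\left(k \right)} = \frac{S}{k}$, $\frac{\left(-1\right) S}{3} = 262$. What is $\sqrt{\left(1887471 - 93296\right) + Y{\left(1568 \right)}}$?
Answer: $\frac{\sqrt{1406632807}}{28} \approx 1339.5$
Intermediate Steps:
$S = -786$ ($S = \left(-3\right) 262 = -786$)
$Y{\left(k \right)} = - \frac{786}{k}$
$\sqrt{\left(1887471 - 93296\right) + Y{\left(1568 \right)}} = \sqrt{\left(1887471 - 93296\right) - \frac{786}{1568}} = \sqrt{\left(1887471 - 93296\right) - \frac{393}{784}} = \sqrt{1794175 - \frac{393}{784}} = \sqrt{\frac{1406632807}{784}} = \frac{\sqrt{1406632807}}{28}$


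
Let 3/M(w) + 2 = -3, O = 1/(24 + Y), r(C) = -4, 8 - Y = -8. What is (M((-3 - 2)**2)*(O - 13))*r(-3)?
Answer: -1557/50 ≈ -31.140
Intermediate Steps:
Y = 16 (Y = 8 - 1*(-8) = 8 + 8 = 16)
O = 1/40 (O = 1/(24 + 16) = 1/40 ≈ 0.025000)
M(w) = -3/5 (M(w) = 3/(-2 - 3) = 3/(-5) = 3*(-1/5) = -3/5)
(M((-3 - 2)**2)*(O - 13))*r(-3) = -3*(1/40 - 13)/5*(-4) = -3/5*(-519/40)*(-4) = (1557/200)*(-4) = -1557/50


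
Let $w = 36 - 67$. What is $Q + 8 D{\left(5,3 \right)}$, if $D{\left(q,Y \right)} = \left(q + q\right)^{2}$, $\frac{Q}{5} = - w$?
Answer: $955$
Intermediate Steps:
$w = -31$ ($w = 36 - 67 = -31$)
$Q = 155$ ($Q = 5 \left(\left(-1\right) \left(-31\right)\right) = 5 \cdot 31 = 155$)
$D{\left(q,Y \right)} = 4 q^{2}$ ($D{\left(q,Y \right)} = \left(2 q\right)^{2} = 4 q^{2}$)
$Q + 8 D{\left(5,3 \right)} = 155 + 8 \cdot 4 \cdot 5^{2} = 155 + 8 \cdot 4 \cdot 25 = 155 + 8 \cdot 100 = 155 + 800 = 955$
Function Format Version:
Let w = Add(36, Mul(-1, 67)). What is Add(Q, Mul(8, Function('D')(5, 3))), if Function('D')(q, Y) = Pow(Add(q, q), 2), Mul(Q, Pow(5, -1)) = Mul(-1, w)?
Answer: 955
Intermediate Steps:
w = -31 (w = Add(36, -67) = -31)
Q = 155 (Q = Mul(5, Mul(-1, -31)) = Mul(5, 31) = 155)
Function('D')(q, Y) = Mul(4, Pow(q, 2)) (Function('D')(q, Y) = Pow(Mul(2, q), 2) = Mul(4, Pow(q, 2)))
Add(Q, Mul(8, Function('D')(5, 3))) = Add(155, Mul(8, Mul(4, Pow(5, 2)))) = Add(155, Mul(8, Mul(4, 25))) = Add(155, Mul(8, 100)) = Add(155, 800) = 955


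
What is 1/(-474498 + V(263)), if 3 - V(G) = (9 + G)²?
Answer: -1/548479 ≈ -1.8232e-6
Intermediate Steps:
V(G) = 3 - (9 + G)²
1/(-474498 + V(263)) = 1/(-474498 + (3 - (9 + 263)²)) = 1/(-474498 + (3 - 1*272²)) = 1/(-474498 + (3 - 1*73984)) = 1/(-474498 + (3 - 73984)) = 1/(-474498 - 73981) = 1/(-548479) = -1/548479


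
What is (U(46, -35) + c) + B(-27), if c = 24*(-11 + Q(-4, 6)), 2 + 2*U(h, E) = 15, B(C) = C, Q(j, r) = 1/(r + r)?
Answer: -565/2 ≈ -282.50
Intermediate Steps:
Q(j, r) = 1/(2*r)
U(h, E) = 13/2 (U(h, E) = -1 + (½)*15 = -1 + 15/2 = 13/2)
c = -262 (c = 24*(-11 + (½)/6) = 24*(-11 + (½)*(⅙)) = 24*(-11 + 1/12) = 24*(-131/12) = -262)
(U(46, -35) + c) + B(-27) = (13/2 - 262) - 27 = -511/2 - 27 = -565/2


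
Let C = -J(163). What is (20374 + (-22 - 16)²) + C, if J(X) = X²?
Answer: -4751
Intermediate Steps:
C = -26569 (C = -1*163² = -1*26569 = -26569)
(20374 + (-22 - 16)²) + C = (20374 + (-22 - 16)²) - 26569 = (20374 + (-38)²) - 26569 = (20374 + 1444) - 26569 = 21818 - 26569 = -4751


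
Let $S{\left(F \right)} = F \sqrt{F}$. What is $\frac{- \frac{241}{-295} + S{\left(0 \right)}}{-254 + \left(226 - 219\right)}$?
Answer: $- \frac{241}{72865} \approx -0.0033075$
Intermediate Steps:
$S{\left(F \right)} = F^{\frac{3}{2}}$
$\frac{- \frac{241}{-295} + S{\left(0 \right)}}{-254 + \left(226 - 219\right)} = \frac{- \frac{241}{-295} + 0^{\frac{3}{2}}}{-254 + \left(226 - 219\right)} = \frac{\left(-241\right) \left(- \frac{1}{295}\right) + 0}{-254 + \left(226 - 219\right)} = \frac{\frac{241}{295} + 0}{-254 + 7} = \frac{241}{295 \left(-247\right)} = \frac{241}{295} \left(- \frac{1}{247}\right) = - \frac{241}{72865}$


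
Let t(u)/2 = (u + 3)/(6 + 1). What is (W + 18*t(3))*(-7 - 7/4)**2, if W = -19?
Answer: 14525/16 ≈ 907.81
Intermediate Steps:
t(u) = 6/7 + 2*u/7 (t(u) = 2*((u + 3)/(6 + 1)) = 2*((3 + u)/7) = 2*((3 + u)*(1/7)) = 2*(3/7 + u/7) = 6/7 + 2*u/7)
(W + 18*t(3))*(-7 - 7/4)**2 = (-19 + 18*(6/7 + (2/7)*3))*(-7 - 7/4)**2 = (-19 + 18*(6/7 + 6/7))*(-7 - 7*1/4)**2 = (-19 + 18*(12/7))*(-7 - 7/4)**2 = (-19 + 216/7)*(-35/4)**2 = (83/7)*(1225/16) = 14525/16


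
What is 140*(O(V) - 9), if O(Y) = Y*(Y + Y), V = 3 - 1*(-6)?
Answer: 21420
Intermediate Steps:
V = 9 (V = 3 + 6 = 9)
O(Y) = 2*Y² (O(Y) = Y*(2*Y) = 2*Y²)
140*(O(V) - 9) = 140*(2*9² - 9) = 140*(2*81 - 9) = 140*(162 - 9) = 140*153 = 21420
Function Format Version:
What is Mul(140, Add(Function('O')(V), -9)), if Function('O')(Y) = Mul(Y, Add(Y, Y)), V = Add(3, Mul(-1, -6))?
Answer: 21420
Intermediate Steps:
V = 9 (V = Add(3, 6) = 9)
Function('O')(Y) = Mul(2, Pow(Y, 2)) (Function('O')(Y) = Mul(Y, Mul(2, Y)) = Mul(2, Pow(Y, 2)))
Mul(140, Add(Function('O')(V), -9)) = Mul(140, Add(Mul(2, Pow(9, 2)), -9)) = Mul(140, Add(Mul(2, 81), -9)) = Mul(140, Add(162, -9)) = Mul(140, 153) = 21420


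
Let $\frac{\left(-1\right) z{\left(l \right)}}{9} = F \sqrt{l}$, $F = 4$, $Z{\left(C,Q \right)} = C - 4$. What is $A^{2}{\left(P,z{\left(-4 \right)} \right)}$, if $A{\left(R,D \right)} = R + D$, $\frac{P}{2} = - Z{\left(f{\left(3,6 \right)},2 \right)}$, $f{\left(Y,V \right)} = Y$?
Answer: $-5180 - 288 i \approx -5180.0 - 288.0 i$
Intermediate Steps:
$Z{\left(C,Q \right)} = -4 + C$
$z{\left(l \right)} = - 36 \sqrt{l}$ ($z{\left(l \right)} = - 9 \cdot 4 \sqrt{l} = - 36 \sqrt{l}$)
$P = 2$ ($P = 2 \left(- (-4 + 3)\right) = 2 \left(\left(-1\right) \left(-1\right)\right) = 2 \cdot 1 = 2$)
$A{\left(R,D \right)} = D + R$
$A^{2}{\left(P,z{\left(-4 \right)} \right)} = \left(- 36 \sqrt{-4} + 2\right)^{2} = \left(- 36 \cdot 2 i + 2\right)^{2} = \left(- 72 i + 2\right)^{2} = \left(2 - 72 i\right)^{2}$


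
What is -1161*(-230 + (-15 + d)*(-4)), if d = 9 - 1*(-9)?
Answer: 280962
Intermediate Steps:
d = 18 (d = 9 + 9 = 18)
-1161*(-230 + (-15 + d)*(-4)) = -1161*(-230 + (-15 + 18)*(-4)) = -1161*(-230 + 3*(-4)) = -1161*(-230 - 12) = -1161*(-242) = 280962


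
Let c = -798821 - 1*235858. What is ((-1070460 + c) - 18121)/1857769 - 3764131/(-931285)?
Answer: 5015525694639/1730112403165 ≈ 2.8990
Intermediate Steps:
c = -1034679 (c = -798821 - 235858 = -1034679)
((-1070460 + c) - 18121)/1857769 - 3764131/(-931285) = ((-1070460 - 1034679) - 18121)/1857769 - 3764131/(-931285) = (-2105139 - 18121)*(1/1857769) - 3764131*(-1/931285) = -2123260*1/1857769 + 3764131/931285 = -2123260/1857769 + 3764131/931285 = 5015525694639/1730112403165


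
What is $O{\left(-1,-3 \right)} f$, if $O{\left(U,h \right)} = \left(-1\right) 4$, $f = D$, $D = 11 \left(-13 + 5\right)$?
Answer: $352$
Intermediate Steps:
$D = -88$ ($D = 11 \left(-8\right) = -88$)
$f = -88$
$O{\left(U,h \right)} = -4$
$O{\left(-1,-3 \right)} f = \left(-4\right) \left(-88\right) = 352$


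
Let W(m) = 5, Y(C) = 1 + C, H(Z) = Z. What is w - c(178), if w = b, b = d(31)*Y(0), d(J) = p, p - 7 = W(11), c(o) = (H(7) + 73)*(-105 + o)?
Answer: -5828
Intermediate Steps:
c(o) = -8400 + 80*o (c(o) = (7 + 73)*(-105 + o) = 80*(-105 + o) = -8400 + 80*o)
p = 12 (p = 7 + 5 = 12)
d(J) = 12
b = 12 (b = 12*(1 + 0) = 12*1 = 12)
w = 12
w - c(178) = 12 - (-8400 + 80*178) = 12 - (-8400 + 14240) = 12 - 1*5840 = 12 - 5840 = -5828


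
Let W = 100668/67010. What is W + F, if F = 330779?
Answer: 11082800729/33505 ≈ 3.3078e+5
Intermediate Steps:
W = 50334/33505 (W = 100668*(1/67010) = 50334/33505 ≈ 1.5023)
W + F = 50334/33505 + 330779 = 11082800729/33505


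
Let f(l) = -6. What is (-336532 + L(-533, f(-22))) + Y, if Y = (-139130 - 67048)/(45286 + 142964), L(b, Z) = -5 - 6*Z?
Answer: -10557753238/31375 ≈ -3.3650e+5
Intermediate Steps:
Y = -34363/31375 (Y = -206178/188250 = -206178*1/188250 = -34363/31375 ≈ -1.0952)
(-336532 + L(-533, f(-22))) + Y = (-336532 + (-5 - 6*(-6))) - 34363/31375 = (-336532 + (-5 + 36)) - 34363/31375 = (-336532 + 31) - 34363/31375 = -336501 - 34363/31375 = -10557753238/31375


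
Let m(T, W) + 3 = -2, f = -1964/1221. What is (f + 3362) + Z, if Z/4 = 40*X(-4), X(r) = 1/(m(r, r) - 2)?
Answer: 28525906/8547 ≈ 3337.5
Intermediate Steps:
f = -1964/1221 (f = -1964*1/1221 = -1964/1221 ≈ -1.6085)
m(T, W) = -5 (m(T, W) = -3 - 2 = -5)
X(r) = -⅐ (X(r) = 1/(-5 - 2) = 1/(-7) = -⅐)
Z = -160/7 (Z = 4*(40*(-⅐)) = 4*(-40/7) = -160/7 ≈ -22.857)
(f + 3362) + Z = (-1964/1221 + 3362) - 160/7 = 4103038/1221 - 160/7 = 28525906/8547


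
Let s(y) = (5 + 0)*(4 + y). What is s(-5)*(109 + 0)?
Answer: -545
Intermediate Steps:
s(y) = 20 + 5*y (s(y) = 5*(4 + y) = 20 + 5*y)
s(-5)*(109 + 0) = (20 + 5*(-5))*(109 + 0) = (20 - 25)*109 = -5*109 = -545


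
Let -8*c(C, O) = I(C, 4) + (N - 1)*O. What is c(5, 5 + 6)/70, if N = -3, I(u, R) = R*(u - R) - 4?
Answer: 11/140 ≈ 0.078571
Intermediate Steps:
I(u, R) = -4 + R*(u - R)
c(C, O) = 5/2 + O/2 - C/2 (c(C, O) = -((-4 - 1*4² + 4*C) + (-3 - 1)*O)/8 = -((-4 - 1*16 + 4*C) - 4*O)/8 = -((-4 - 16 + 4*C) - 4*O)/8 = -((-20 + 4*C) - 4*O)/8 = -(-20 - 4*O + 4*C)/8 = 5/2 + O/2 - C/2)
c(5, 5 + 6)/70 = (5/2 + (5 + 6)/2 - ½*5)/70 = (5/2 + (½)*11 - 5/2)*(1/70) = (5/2 + 11/2 - 5/2)*(1/70) = (11/2)*(1/70) = 11/140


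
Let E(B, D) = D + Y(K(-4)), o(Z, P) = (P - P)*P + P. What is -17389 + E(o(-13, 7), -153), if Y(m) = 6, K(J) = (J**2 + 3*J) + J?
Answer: -17536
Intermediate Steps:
K(J) = J**2 + 4*J
o(Z, P) = P (o(Z, P) = 0*P + P = 0 + P = P)
E(B, D) = 6 + D (E(B, D) = D + 6 = 6 + D)
-17389 + E(o(-13, 7), -153) = -17389 + (6 - 153) = -17389 - 147 = -17536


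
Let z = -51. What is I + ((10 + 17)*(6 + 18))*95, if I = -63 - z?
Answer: 61548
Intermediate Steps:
I = -12 (I = -63 - 1*(-51) = -63 + 51 = -12)
I + ((10 + 17)*(6 + 18))*95 = -12 + ((10 + 17)*(6 + 18))*95 = -12 + (27*24)*95 = -12 + 648*95 = -12 + 61560 = 61548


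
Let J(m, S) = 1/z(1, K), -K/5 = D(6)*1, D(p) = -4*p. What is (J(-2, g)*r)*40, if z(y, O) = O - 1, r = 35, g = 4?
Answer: 200/17 ≈ 11.765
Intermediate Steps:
K = 120 (K = -5*(-4*6) = -(-120) = -5*(-24) = 120)
z(y, O) = -1 + O
J(m, S) = 1/119 (J(m, S) = 1/(-1 + 120) = 1/119)
(J(-2, g)*r)*40 = ((1/119)*35)*40 = (5/17)*40 = 200/17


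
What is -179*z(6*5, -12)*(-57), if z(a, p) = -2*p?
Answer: 244872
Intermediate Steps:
-179*z(6*5, -12)*(-57) = -(-358)*(-12)*(-57) = -179*24*(-57) = -4296*(-57) = 244872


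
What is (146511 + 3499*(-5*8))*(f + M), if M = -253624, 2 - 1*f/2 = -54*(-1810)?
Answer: -2942054100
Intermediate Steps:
f = -195476 (f = 4 - (-108)*(-1810) = 4 - 2*97740 = 4 - 195480 = -195476)
(146511 + 3499*(-5*8))*(f + M) = (146511 + 3499*(-5*8))*(-195476 - 253624) = (146511 + 3499*(-40))*(-449100) = (146511 - 139960)*(-449100) = 6551*(-449100) = -2942054100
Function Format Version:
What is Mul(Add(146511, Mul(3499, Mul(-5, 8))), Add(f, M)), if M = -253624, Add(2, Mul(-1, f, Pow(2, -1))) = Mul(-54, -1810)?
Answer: -2942054100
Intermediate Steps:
f = -195476 (f = Add(4, Mul(-2, Mul(-54, -1810))) = Add(4, Mul(-2, 97740)) = Add(4, -195480) = -195476)
Mul(Add(146511, Mul(3499, Mul(-5, 8))), Add(f, M)) = Mul(Add(146511, Mul(3499, Mul(-5, 8))), Add(-195476, -253624)) = Mul(Add(146511, Mul(3499, -40)), -449100) = Mul(Add(146511, -139960), -449100) = Mul(6551, -449100) = -2942054100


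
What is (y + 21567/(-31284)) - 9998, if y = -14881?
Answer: -3284119/132 ≈ -24880.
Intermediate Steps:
(y + 21567/(-31284)) - 9998 = (-14881 + 21567/(-31284)) - 9998 = (-14881 + 21567*(-1/31284)) - 9998 = (-14881 - 91/132) - 9998 = -1964383/132 - 9998 = -3284119/132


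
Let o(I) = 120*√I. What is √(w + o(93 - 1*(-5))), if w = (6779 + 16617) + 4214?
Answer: √(27610 + 840*√2) ≈ 169.70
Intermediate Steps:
w = 27610 (w = 23396 + 4214 = 27610)
√(w + o(93 - 1*(-5))) = √(27610 + 120*√(93 - 1*(-5))) = √(27610 + 120*√(93 + 5)) = √(27610 + 120*√98) = √(27610 + 120*(7*√2)) = √(27610 + 840*√2)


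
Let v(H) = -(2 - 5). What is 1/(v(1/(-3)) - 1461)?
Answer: -1/1458 ≈ -0.00068587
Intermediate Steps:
v(H) = 3 (v(H) = -1*(-3) = 3)
1/(v(1/(-3)) - 1461) = 1/(3 - 1461) = 1/(-1458) = -1/1458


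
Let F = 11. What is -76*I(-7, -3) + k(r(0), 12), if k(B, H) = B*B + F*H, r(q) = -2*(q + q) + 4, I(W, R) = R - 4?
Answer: 680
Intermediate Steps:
I(W, R) = -4 + R
r(q) = 4 - 4*q (r(q) = -4*q + 4 = 4 - 4*q)
k(B, H) = B² + 11*H (k(B, H) = B*B + 11*H = B² + 11*H)
-76*I(-7, -3) + k(r(0), 12) = -76*(-4 - 3) + ((4 - 4*0)² + 11*12) = -76*(-7) + ((4 + 0)² + 132) = 532 + (4² + 132) = 532 + (16 + 132) = 532 + 148 = 680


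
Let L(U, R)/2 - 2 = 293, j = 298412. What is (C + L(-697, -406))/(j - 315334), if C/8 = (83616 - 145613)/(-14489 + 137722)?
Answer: -36105747/1042674413 ≈ -0.034628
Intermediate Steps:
C = -495976/123233 (C = 8*((83616 - 145613)/(-14489 + 137722)) = 8*(-61997/123233) = -495976/123233 ≈ -4.0247)
L(U, R) = 590 (L(U, R) = 4 + 2*293 = 4 + 586 = 590)
(C + L(-697, -406))/(j - 315334) = (-495976/123233 + 590)/(298412 - 315334) = (72211494/123233)/(-16922) = (72211494/123233)*(-1/16922) = -36105747/1042674413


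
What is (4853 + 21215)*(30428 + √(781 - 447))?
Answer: 793197104 + 26068*√334 ≈ 7.9367e+8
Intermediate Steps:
(4853 + 21215)*(30428 + √(781 - 447)) = 26068*(30428 + √334) = 793197104 + 26068*√334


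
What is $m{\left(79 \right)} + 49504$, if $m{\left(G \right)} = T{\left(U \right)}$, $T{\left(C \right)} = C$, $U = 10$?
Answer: $49514$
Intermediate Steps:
$m{\left(G \right)} = 10$
$m{\left(79 \right)} + 49504 = 10 + 49504 = 49514$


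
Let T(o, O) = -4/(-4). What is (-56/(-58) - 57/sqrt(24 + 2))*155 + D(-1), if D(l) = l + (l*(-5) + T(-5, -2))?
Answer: 4485/29 - 8835*sqrt(26)/26 ≈ -1578.0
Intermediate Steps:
T(o, O) = 1 (T(o, O) = -4*(-1/4) = 1)
D(l) = 1 - 4*l (D(l) = l + (l*(-5) + 1) = l + (-5*l + 1) = l + (1 - 5*l) = 1 - 4*l)
(-56/(-58) - 57/sqrt(24 + 2))*155 + D(-1) = (-56/(-58) - 57/sqrt(24 + 2))*155 + (1 - 4*(-1)) = (-56*(-1/58) - 57*sqrt(26)/26)*155 + (1 + 4) = (28/29 - 57*sqrt(26)/26)*155 + 5 = (4340/29 - 8835*sqrt(26)/26) + 5 = 4485/29 - 8835*sqrt(26)/26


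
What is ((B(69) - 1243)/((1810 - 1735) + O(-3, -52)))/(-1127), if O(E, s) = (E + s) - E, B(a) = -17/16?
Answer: 19905/414736 ≈ 0.047994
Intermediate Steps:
B(a) = -17/16 (B(a) = -17*1/16 = -17/16)
O(E, s) = s
((B(69) - 1243)/((1810 - 1735) + O(-3, -52)))/(-1127) = ((-17/16 - 1243)/((1810 - 1735) - 52))/(-1127) = -19905/(16*(75 - 52))*(-1/1127) = -19905/16/23*(-1/1127) = -19905/16*1/23*(-1/1127) = -19905/368*(-1/1127) = 19905/414736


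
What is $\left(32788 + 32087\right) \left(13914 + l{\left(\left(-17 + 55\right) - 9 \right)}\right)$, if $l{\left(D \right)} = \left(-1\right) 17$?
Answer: $901567875$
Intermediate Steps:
$l{\left(D \right)} = -17$
$\left(32788 + 32087\right) \left(13914 + l{\left(\left(-17 + 55\right) - 9 \right)}\right) = \left(32788 + 32087\right) \left(13914 - 17\right) = 64875 \cdot 13897 = 901567875$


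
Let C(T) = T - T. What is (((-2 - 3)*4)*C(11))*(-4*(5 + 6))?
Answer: 0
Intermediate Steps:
C(T) = 0
(((-2 - 3)*4)*C(11))*(-4*(5 + 6)) = (((-2 - 3)*4)*0)*(-4*(5 + 6)) = (-5*4*0)*(-4*11) = -20*0*(-44) = 0*(-44) = 0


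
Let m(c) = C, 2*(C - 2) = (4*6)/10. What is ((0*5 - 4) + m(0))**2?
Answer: 16/25 ≈ 0.64000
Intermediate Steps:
C = 16/5 (C = 2 + ((4*6)/10)/2 = 2 + (24*(1/10))/2 = 2 + (1/2)*(12/5) = 2 + 6/5 = 16/5 ≈ 3.2000)
m(c) = 16/5
((0*5 - 4) + m(0))**2 = ((0*5 - 4) + 16/5)**2 = ((0 - 4) + 16/5)**2 = (-4 + 16/5)**2 = (-4/5)**2 = 16/25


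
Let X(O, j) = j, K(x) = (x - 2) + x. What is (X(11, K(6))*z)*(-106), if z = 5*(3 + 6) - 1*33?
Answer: -12720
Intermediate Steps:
K(x) = -2 + 2*x (K(x) = (-2 + x) + x = -2 + 2*x)
z = 12 (z = 5*9 - 33 = 45 - 33 = 12)
(X(11, K(6))*z)*(-106) = ((-2 + 2*6)*12)*(-106) = ((-2 + 12)*12)*(-106) = (10*12)*(-106) = 120*(-106) = -12720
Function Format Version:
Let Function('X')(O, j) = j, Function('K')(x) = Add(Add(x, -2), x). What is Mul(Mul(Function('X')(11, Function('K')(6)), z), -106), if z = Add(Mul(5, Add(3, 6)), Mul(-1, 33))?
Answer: -12720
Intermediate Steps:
Function('K')(x) = Add(-2, Mul(2, x)) (Function('K')(x) = Add(Add(-2, x), x) = Add(-2, Mul(2, x)))
z = 12 (z = Add(Mul(5, 9), -33) = Add(45, -33) = 12)
Mul(Mul(Function('X')(11, Function('K')(6)), z), -106) = Mul(Mul(Add(-2, Mul(2, 6)), 12), -106) = Mul(Mul(Add(-2, 12), 12), -106) = Mul(Mul(10, 12), -106) = Mul(120, -106) = -12720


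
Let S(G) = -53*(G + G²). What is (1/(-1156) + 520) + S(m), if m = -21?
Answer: -25131441/1156 ≈ -21740.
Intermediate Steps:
S(G) = -53*G - 53*G²
(1/(-1156) + 520) + S(m) = (1/(-1156) + 520) - 53*(-21)*(1 - 21) = (-1/1156 + 520) - 53*(-21)*(-20) = 601119/1156 - 22260 = -25131441/1156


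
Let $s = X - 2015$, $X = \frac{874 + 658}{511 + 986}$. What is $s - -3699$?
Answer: $\frac{2522480}{1497} \approx 1685.0$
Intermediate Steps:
$X = \frac{1532}{1497} \approx 1.0234$
$s = - \frac{3014923}{1497}$ ($s = \frac{1532}{1497} - 2015 = - \frac{3014923}{1497} \approx -2014.0$)
$s - -3699 = - \frac{3014923}{1497} - -3699 = - \frac{3014923}{1497} + 3699 = \frac{2522480}{1497}$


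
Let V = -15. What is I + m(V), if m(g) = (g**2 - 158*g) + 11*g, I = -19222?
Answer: -16792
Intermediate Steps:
m(g) = g**2 - 147*g
I + m(V) = -19222 - 15*(-147 - 15) = -19222 - 15*(-162) = -19222 + 2430 = -16792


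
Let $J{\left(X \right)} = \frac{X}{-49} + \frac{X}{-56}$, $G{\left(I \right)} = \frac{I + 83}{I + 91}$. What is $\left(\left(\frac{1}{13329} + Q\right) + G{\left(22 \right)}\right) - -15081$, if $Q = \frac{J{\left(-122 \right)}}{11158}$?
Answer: $\frac{49679286738457115}{3293960901336} \approx 15082.0$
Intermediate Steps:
$G{\left(I \right)} = \frac{83 + I}{91 + I}$
$J{\left(X \right)} = - \frac{15 X}{392}$ ($J{\left(X \right)} = X \left(- \frac{1}{49}\right) + X \left(- \frac{1}{56}\right) = - \frac{X}{49} - \frac{X}{56} = - \frac{15 X}{392}$)
$Q = \frac{915}{2186968}$ ($Q = \frac{\left(- \frac{15}{392}\right) \left(-122\right)}{11158} = \frac{915}{196} \cdot \frac{1}{11158} = \frac{915}{2186968} \approx 0.00041839$)
$\left(\left(\frac{1}{13329} + Q\right) + G{\left(22 \right)}\right) - -15081 = \left(\left(\frac{1}{13329} + \frac{915}{2186968}\right) + \frac{83 + 22}{91 + 22}\right) - -15081 = \left(\left(\frac{1}{13329} + \frac{915}{2186968}\right) + \frac{1}{113} \cdot 105\right) + 15081 = \left(\frac{14383003}{29150096472} + \frac{1}{113} \cdot 105\right) + 15081 = \left(\frac{14383003}{29150096472} + \frac{105}{113}\right) + 15081 = \frac{3062385408899}{3293960901336} + 15081 = \frac{49679286738457115}{3293960901336}$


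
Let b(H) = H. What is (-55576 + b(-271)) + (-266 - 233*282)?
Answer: -121819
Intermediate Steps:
(-55576 + b(-271)) + (-266 - 233*282) = (-55576 - 271) + (-266 - 233*282) = -55847 + (-266 - 65706) = -55847 - 65972 = -121819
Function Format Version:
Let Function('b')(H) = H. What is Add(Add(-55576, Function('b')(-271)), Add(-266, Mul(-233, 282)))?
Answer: -121819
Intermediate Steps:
Add(Add(-55576, Function('b')(-271)), Add(-266, Mul(-233, 282))) = Add(Add(-55576, -271), Add(-266, Mul(-233, 282))) = Add(-55847, Add(-266, -65706)) = Add(-55847, -65972) = -121819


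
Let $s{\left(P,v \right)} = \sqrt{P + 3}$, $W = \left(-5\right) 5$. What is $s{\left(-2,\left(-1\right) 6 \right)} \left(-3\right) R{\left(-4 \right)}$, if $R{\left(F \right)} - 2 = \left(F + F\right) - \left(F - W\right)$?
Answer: $81$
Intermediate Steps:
$W = -25$
$s{\left(P,v \right)} = \sqrt{3 + P}$
$R{\left(F \right)} = -23 + F$ ($R{\left(F \right)} = 2 + \left(\left(F + F\right) - \left(25 + F\right)\right) = 2 + \left(2 F - \left(25 + F\right)\right) = 2 + \left(-25 + F\right) = -23 + F$)
$s{\left(-2,\left(-1\right) 6 \right)} \left(-3\right) R{\left(-4 \right)} = \sqrt{3 - 2} \left(-3\right) \left(-23 - 4\right) = \sqrt{1} \left(-3\right) \left(-27\right) = 1 \left(-3\right) \left(-27\right) = \left(-3\right) \left(-27\right) = 81$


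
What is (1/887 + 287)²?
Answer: 64805884900/786769 ≈ 82370.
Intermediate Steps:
(1/887 + 287)² = (254570/887)² = 64805884900/786769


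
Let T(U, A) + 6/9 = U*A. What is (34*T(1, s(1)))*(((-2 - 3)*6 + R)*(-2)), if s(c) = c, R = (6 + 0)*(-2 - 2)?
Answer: 1224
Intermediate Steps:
R = -24 (R = 6*(-4) = -24)
T(U, A) = -⅔ + A*U (T(U, A) = -⅔ + U*A = -⅔ + A*U)
(34*T(1, s(1)))*(((-2 - 3)*6 + R)*(-2)) = (34*(-⅔ + 1*1))*(((-2 - 3)*6 - 24)*(-2)) = (34*(-⅔ + 1))*((-5*6 - 24)*(-2)) = (34*(⅓))*((-30 - 24)*(-2)) = 34*(-54*(-2))/3 = (34/3)*108 = 1224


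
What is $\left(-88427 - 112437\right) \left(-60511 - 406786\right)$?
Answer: $93863144608$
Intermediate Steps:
$\left(-88427 - 112437\right) \left(-60511 - 406786\right) = \left(-200864\right) \left(-467297\right) = 93863144608$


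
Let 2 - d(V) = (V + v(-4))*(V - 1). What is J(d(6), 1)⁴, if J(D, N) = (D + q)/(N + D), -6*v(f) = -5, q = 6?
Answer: 607573201/1222830961 ≈ 0.49686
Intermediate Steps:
v(f) = ⅚ (v(f) = -⅙*(-5) = ⅚)
d(V) = 2 - (-1 + V)*(⅚ + V) (d(V) = 2 - (V + ⅚)*(V - 1) = 2 - (⅚ + V)*(-1 + V) = 2 - (-1 + V)*(⅚ + V))
J(D, N) = (6 + D)/(D + N) (J(D, N) = (D + 6)/(N + D) = (6 + D)/(D + N))
J(d(6), 1)⁴ = ((6 + (17/6 - 1*6² + (⅙)*6))/((17/6 - 1*6² + (⅙)*6) + 1))⁴ = ((6 + (17/6 - 1*36 + 1))/((17/6 - 1*36 + 1) + 1))⁴ = ((6 + (17/6 - 36 + 1))/((17/6 - 36 + 1) + 1))⁴ = ((6 - 193/6)/(-193/6 + 1))⁴ = (-157/6/(-187/6))⁴ = (-6/187*(-157/6))⁴ = (157/187)⁴ = 607573201/1222830961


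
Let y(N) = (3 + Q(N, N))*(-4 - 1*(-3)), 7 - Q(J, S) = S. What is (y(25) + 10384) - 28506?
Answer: -18107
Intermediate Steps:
Q(J, S) = 7 - S
y(N) = -10 + N (y(N) = (3 + (7 - N))*(-4 - 1*(-3)) = (10 - N)*(-4 + 3) = (10 - N)*(-1) = -10 + N)
(y(25) + 10384) - 28506 = ((-10 + 25) + 10384) - 28506 = (15 + 10384) - 28506 = 10399 - 28506 = -18107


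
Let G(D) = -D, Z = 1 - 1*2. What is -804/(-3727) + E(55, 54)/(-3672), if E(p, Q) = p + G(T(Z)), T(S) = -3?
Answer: 1368061/6842772 ≈ 0.19993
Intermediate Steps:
Z = -1 (Z = 1 - 2 = -1)
E(p, Q) = 3 + p (E(p, Q) = p - 1*(-3) = p + 3 = 3 + p)
-804/(-3727) + E(55, 54)/(-3672) = -804/(-3727) + (3 + 55)/(-3672) = -804*(-1/3727) + 58*(-1/3672) = 804/3727 - 29/1836 = 1368061/6842772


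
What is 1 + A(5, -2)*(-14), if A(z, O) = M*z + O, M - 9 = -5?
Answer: -251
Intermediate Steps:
M = 4 (M = 9 - 5 = 4)
A(z, O) = O + 4*z (A(z, O) = 4*z + O = O + 4*z)
1 + A(5, -2)*(-14) = 1 + (-2 + 4*5)*(-14) = 1 + (-2 + 20)*(-14) = 1 + 18*(-14) = 1 - 252 = -251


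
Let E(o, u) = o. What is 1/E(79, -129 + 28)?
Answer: 1/79 ≈ 0.012658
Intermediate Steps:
1/E(79, -129 + 28) = 1/79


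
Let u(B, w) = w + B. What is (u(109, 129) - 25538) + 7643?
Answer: -17657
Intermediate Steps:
u(B, w) = B + w
(u(109, 129) - 25538) + 7643 = ((109 + 129) - 25538) + 7643 = (238 - 25538) + 7643 = -25300 + 7643 = -17657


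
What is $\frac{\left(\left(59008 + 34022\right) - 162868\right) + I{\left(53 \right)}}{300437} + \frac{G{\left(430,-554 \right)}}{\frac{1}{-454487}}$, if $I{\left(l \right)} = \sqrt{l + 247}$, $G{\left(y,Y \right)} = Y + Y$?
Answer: $\frac{151291539517614}{300437} + \frac{10 \sqrt{3}}{300437} \approx 5.0357 \cdot 10^{8}$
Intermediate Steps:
$G{\left(y,Y \right)} = 2 Y$
$I{\left(l \right)} = \sqrt{247 + l}$
$\frac{\left(\left(59008 + 34022\right) - 162868\right) + I{\left(53 \right)}}{300437} + \frac{G{\left(430,-554 \right)}}{\frac{1}{-454487}} = \frac{\left(\left(59008 + 34022\right) - 162868\right) + \sqrt{247 + 53}}{300437} + \frac{2 \left(-554\right)}{\frac{1}{-454487}} = \left(\left(93030 - 162868\right) + \sqrt{300}\right) \frac{1}{300437} - \frac{1108}{- \frac{1}{454487}} = \left(-69838 + 10 \sqrt{3}\right) \frac{1}{300437} - -503571596 = \left(- \frac{69838}{300437} + \frac{10 \sqrt{3}}{300437}\right) + 503571596 = \frac{151291539517614}{300437} + \frac{10 \sqrt{3}}{300437}$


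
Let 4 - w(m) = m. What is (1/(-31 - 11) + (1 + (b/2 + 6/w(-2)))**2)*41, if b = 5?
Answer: 69659/84 ≈ 829.27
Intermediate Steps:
w(m) = 4 - m
(1/(-31 - 11) + (1 + (b/2 + 6/w(-2)))**2)*41 = (1/(-31 - 11) + (1 + (5/2 + 6/(4 - 1*(-2))))**2)*41 = (1/(-42) + (1 + (5*(1/2) + 6/(4 + 2)))**2)*41 = (-1/42 + (1 + (5/2 + 6/6))**2)*41 = (-1/42 + (1 + (5/2 + 6*(1/6)))**2)*41 = (-1/42 + (1 + (5/2 + 1))**2)*41 = (-1/42 + (1 + 7/2)**2)*41 = (-1/42 + (9/2)**2)*41 = (-1/42 + 81/4)*41 = (1699/84)*41 = 69659/84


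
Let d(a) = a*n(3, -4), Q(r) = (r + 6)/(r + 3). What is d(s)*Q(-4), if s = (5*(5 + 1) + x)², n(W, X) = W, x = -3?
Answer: -4374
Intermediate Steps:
Q(r) = (6 + r)/(3 + r)
s = 729 (s = (5*(5 + 1) - 3)² = (5*6 - 3)² = (30 - 3)² = 27² = 729)
d(a) = 3*a (d(a) = a*3 = 3*a)
d(s)*Q(-4) = (3*729)*((6 - 4)/(3 - 4)) = 2187*(2/(-1)) = 2187*(-1*2) = 2187*(-2) = -4374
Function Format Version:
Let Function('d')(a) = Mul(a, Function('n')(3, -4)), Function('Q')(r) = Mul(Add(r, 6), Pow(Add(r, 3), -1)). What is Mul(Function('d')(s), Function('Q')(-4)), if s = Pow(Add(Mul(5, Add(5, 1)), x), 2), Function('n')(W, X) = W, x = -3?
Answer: -4374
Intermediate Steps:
Function('Q')(r) = Mul(Pow(Add(3, r), -1), Add(6, r)) (Function('Q')(r) = Mul(Add(6, r), Pow(Add(3, r), -1)) = Mul(Pow(Add(3, r), -1), Add(6, r)))
s = 729 (s = Pow(Add(Mul(5, Add(5, 1)), -3), 2) = Pow(Add(Mul(5, 6), -3), 2) = Pow(Add(30, -3), 2) = Pow(27, 2) = 729)
Function('d')(a) = Mul(3, a) (Function('d')(a) = Mul(a, 3) = Mul(3, a))
Mul(Function('d')(s), Function('Q')(-4)) = Mul(Mul(3, 729), Mul(Pow(Add(3, -4), -1), Add(6, -4))) = Mul(2187, Mul(Pow(-1, -1), 2)) = Mul(2187, Mul(-1, 2)) = Mul(2187, -2) = -4374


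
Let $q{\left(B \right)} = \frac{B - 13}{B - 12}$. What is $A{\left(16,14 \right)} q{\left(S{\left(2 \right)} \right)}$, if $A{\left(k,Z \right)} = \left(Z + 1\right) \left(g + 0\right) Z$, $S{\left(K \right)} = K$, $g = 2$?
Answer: $462$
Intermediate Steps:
$q{\left(B \right)} = \frac{-13 + B}{-12 + B}$
$A{\left(k,Z \right)} = Z \left(2 + 2 Z\right)$ ($A{\left(k,Z \right)} = \left(Z + 1\right) \left(2 + 0\right) Z = \left(1 + Z\right) 2 Z = \left(2 + 2 Z\right) Z = Z \left(2 + 2 Z\right)$)
$A{\left(16,14 \right)} q{\left(S{\left(2 \right)} \right)} = 2 \cdot 14 \left(1 + 14\right) \frac{-13 + 2}{-12 + 2} = 2 \cdot 14 \cdot 15 \frac{1}{-10} \left(-11\right) = 420 \left(\left(- \frac{1}{10}\right) \left(-11\right)\right) = 420 \cdot \frac{11}{10} = 462$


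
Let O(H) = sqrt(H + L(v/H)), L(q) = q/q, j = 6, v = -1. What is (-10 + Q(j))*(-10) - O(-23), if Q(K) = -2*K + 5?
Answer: 170 - I*sqrt(22) ≈ 170.0 - 4.6904*I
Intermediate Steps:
L(q) = 1
Q(K) = 5 - 2*K
O(H) = sqrt(1 + H) (O(H) = sqrt(H + 1) = sqrt(1 + H))
(-10 + Q(j))*(-10) - O(-23) = (-10 + (5 - 2*6))*(-10) - sqrt(1 - 23) = (-10 + (5 - 12))*(-10) - sqrt(-22) = (-10 - 7)*(-10) - I*sqrt(22) = -17*(-10) - I*sqrt(22) = 170 - I*sqrt(22)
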